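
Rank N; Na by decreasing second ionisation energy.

The second ionization energy removes an electron from the +1 ion. For each element: N⁺ still has 4 valence electrons; Na⁺ is the bare [Ne] core.
Breaking into a closed-shell core is much more expensive than removing a leftover valence electron — Na has the largest IE_2 here.
Approximate IE_2 values (kJ/mol): N 2856, Na 4562.
So the second ionization energies run N < Na.

Na > N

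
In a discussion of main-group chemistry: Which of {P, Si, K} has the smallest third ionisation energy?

P

IE_3 is the cost of taking one more electron from the +2 cation: P²⁺ still has 3 valence electrons; Si²⁺ still has 2 valence electrons; K²⁺ is already 1 electron into the core.
Breaking into a closed-shell core is much more expensive than removing a leftover valence electron — K has the largest IE_3 here.
Valence configurations: P²⁺ [Ne]3s²3p¹, Si²⁺ [Ne]3s².
P²⁺ loses a lone 3p electron whereas Si²⁺ must break into a filled 3s² pair, so IE_3(Si) > IE_3(P) even though P has the higher nuclear charge.
Approximate IE_3 values (kJ/mol): P 2914, Si 3232, K 4420.
Putting it together, IE_3: P < Si < K.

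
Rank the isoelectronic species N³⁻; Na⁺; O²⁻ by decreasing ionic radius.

All of these have 10 electrons, so size is governed by nuclear charge alone: the more protons, the stronger the pull on the same electron cloud, and the smaller the ion.
Nuclear charges: Na⁺ (Z=11), O²⁻ (Z=8), N³⁻ (Z=7).
Largest to smallest: N³⁻ > O²⁻ > Na⁺.

N³⁻, O²⁻, Na⁺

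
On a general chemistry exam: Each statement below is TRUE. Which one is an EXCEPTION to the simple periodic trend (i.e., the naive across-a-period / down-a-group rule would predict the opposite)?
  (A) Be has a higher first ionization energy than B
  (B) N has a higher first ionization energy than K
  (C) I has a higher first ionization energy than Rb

(A)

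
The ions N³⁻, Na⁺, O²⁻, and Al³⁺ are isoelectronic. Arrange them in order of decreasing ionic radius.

N³⁻ > O²⁻ > Na⁺ > Al³⁺

All of these have 10 electrons, so size is governed by nuclear charge alone: the more protons, the stronger the pull on the same electron cloud, and the smaller the ion.
Nuclear charges: Al³⁺ (Z=13), Na⁺ (Z=11), O²⁻ (Z=8), N³⁻ (Z=7).
Largest to smallest: N³⁻ > O²⁻ > Na⁺ > Al³⁺.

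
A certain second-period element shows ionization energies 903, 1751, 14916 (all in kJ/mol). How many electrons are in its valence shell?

2

Look for the largest jump between consecutive ionization energies: IE3/IE2 ≈ 8.5, far larger than any earlier ratio.
That jump marks the point where a core electron is being removed. So the atom has 2 valence electrons.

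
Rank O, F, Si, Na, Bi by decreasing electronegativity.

F > O > Bi > Si > Na

O is in period 2, group 16; F is in period 2, group 17; Na is in period 3, group 1; Si is in period 3, group 14; Bi is in period 6, group 15.
Smaller atoms with higher effective nuclear charge are more electronegative.
These span different periods and groups, so the two trends combine.
Si > Na: Si lies to the right of Na in period 3, so the across-period effect alone puts Si higher.
Bi > Si: period and group pull opposite ways; the across-period shift dominates (2.02 vs 1.90).
O > Bi: both effects reinforce here, so O is clearly the higher of the two.
F > O: both are in period 2; the period trend gives F the larger value.
For reference (Pauling): O 3.44, F 3.98, Na 0.93, Si 1.90, Bi 2.02.
So from highest to lowest: F > O > Bi > Si > Na.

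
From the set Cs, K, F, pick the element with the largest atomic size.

Moving right in a period, electrons are added to the same shell under a stronger nuclear pull, so atoms get smaller; moving down, a new shell is opened and atoms get larger.
Here both period and group differ, so the two effects have to be weighed against each other.
K > F: both effects reinforce here, so K is clearly the larger of the two.
Cs > K: they share group 1; the group trend gives Cs the larger value.
Approximate values (pm): F 64, K 196, Cs 232.
The largest atomic size among these belongs to Cs.

Cs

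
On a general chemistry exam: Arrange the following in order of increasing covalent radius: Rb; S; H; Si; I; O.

H, O, S, Si, I, Rb

H is in period 1, group 1; O is in period 2, group 16; Si is in period 3, group 14; S is in period 3, group 16; Rb is in period 5, group 1; I is in period 5, group 17.
Radius decreases left→right (rising Z_eff, same n) and increases top→bottom (higher n).
Here both period and group differ, so the two effects have to be weighed against each other.
O > H: the two effects oppose for this pair; the down-group effect wins (63 vs 32 pm).
S > O: they share group 16; the group trend gives S the larger value.
Si > S: Si lies to the left of S in period 3, so the across-period effect alone puts Si larger.
I > Si: period and group pull opposite ways; the down-group shift dominates (133 vs 116 pm).
Rb > I: both are in period 5; the period trend gives Rb the larger value.
Tabulated atomic radius (pm): H 32, O 63, Si 116, S 103, Rb 210, I 133.
So from smallest to largest: H < O < S < Si < I < Rb.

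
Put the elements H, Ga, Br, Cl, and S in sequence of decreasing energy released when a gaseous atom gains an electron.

Adding an electron releases more energy for atoms nearer the top right (short of the noble gases).
Neither a single period nor a single group — weigh both effects.
H > Ga: the two effects oppose for this pair; the down-group effect wins (73 vs 29 kJ/mol).
S > H: the two effects oppose for this pair; the across-period effect wins (200 vs 73 kJ/mol).
Br > S: the two effects oppose for this pair; the across-period effect wins (325 vs 200 kJ/mol).
Cl > Br: Cl sits above Br in group 17, so the down-group effect alone puts Cl higher.
For reference (kJ/mol): H 73, S 200, Cl 349, Ga 29, Br 325.
So from highest to lowest: Cl > Br > S > H > Ga.

Cl > Br > S > H > Ga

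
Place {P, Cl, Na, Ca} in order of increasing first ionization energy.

Na, Ca, P, Cl

First ionization energy rises across a period (greater Z_eff holds electrons more tightly) and falls down a group (valence electrons are farther from the nucleus).
These span different periods and groups, so the two trends combine.
Ca > Na: the two effects oppose for this pair; the across-period effect wins (590 vs 496 kJ/mol).
P > Ca: relative to Ca, both the across-period and down-group shifts push P's first ionization energy up.
Cl > P: Cl lies to the right of P in period 3, so the across-period effect alone puts Cl higher.
Tabulated first ionization energy (kJ/mol): Na 496, P 1012, Cl 1251, Ca 590.
So from lowest to highest: Na < Ca < P < Cl.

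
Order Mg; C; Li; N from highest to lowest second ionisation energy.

Li, N, C, Mg

Consider each +1 ion: Mg⁺ still has 1 valence electron; C⁺ still has 3 valence electrons; Li⁺ is the bare [He] core; N⁺ still has 4 valence electrons.
Core electrons are held far more tightly than valence electrons, so Li tops the IE_2 order.
Valence configurations: Mg⁺ [Ne]3s¹, C⁺ [He]2s²2p¹, N⁺ [He]2s²2p².
Tabulated IE_2 (kJ/mol): Mg 1451, C 2353, Li 7298, N 2856.
So the second ionization energies run Mg < C < N < Li.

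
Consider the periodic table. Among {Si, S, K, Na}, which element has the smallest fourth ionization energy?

IE_4 is the cost of taking one more electron from the +3 cation: Si³⁺ still has 1 valence electron; S³⁺ still has 3 valence electrons; K³⁺ is already 2 electrons into the core; Na³⁺ is already 2 electrons into the core.
Breaking into a closed-shell core is much more expensive than removing a leftover valence electron — K and Na have the largest IE_4 here.
Valence configurations: Si³⁺ [Ne]3s¹, S³⁺ [Ne]3s²3p¹.
Approximate IE_4 values (kJ/mol): Si 4356, S 4556, K 5877, Na 9543.
Overall IE_4 order: Si < S < K < Na.

Si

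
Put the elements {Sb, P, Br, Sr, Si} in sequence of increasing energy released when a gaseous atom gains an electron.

Sr, P, Sb, Si, Br

Si is in period 3, group 14; P is in period 3, group 15; Br is in period 4, group 17; Sr is in period 5, group 2; Sb is in period 5, group 15.
EA tends to increase across a period and decrease down a group, though the pattern is less regular than for IE or radius.
Neither a single period nor a single group — weigh both effects.
P > Sr: relative to Sr, both the across-period and down-group shifts push P's electron affinity up.
Sb > P: this pair runs against the simple trend — see the exception note.
Si > Sb: the two effects oppose for this pair; the down-group effect wins (134 vs 103 kJ/mol).
Br > Si: period and group pull opposite ways; the across-period shift dominates (325 vs 134 kJ/mol).
Note the exception: Sb has a higher electron affinity than P, contrary to the simple trend — both are half-filled np³, but the pairing/repulsion penalty for the added electron shrinks as the p orbitals become larger and more diffuse down the group, and for Sb that outweighs the weaker nuclear attraction.
Note the exception: Si has a higher electron affinity than P, contrary to the simple trend — adding an electron to P's half-filled 3p³ is unfavourable, so Si (3p²) has the more exothermic EA.
Tabulated electron affinity (kJ/mol): Si 134, P 72, Br 325, Sr 5, Sb 103.
So from lowest to highest: Sr < P < Sb < Si < Br.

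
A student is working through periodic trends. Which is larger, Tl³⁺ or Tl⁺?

Both ions have Z = 81 protons, but Tl³⁺ has lost more electrons, so its remaining electrons feel a larger effective nuclear charge per electron and are pulled in more tightly.
Higher positive charge → smaller ion, so Tl⁺ > Tl³⁺.

Tl⁺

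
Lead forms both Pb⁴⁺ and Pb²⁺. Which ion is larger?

Both ions have Z = 82 protons, but Pb⁴⁺ has lost more electrons, so its remaining electrons feel a larger effective nuclear charge per electron and are pulled in more tightly.
Higher positive charge → smaller ion, so Pb²⁺ > Pb⁴⁺.

Pb²⁺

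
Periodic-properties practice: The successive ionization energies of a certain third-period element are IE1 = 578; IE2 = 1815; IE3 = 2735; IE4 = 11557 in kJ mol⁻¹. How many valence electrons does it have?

3

Look for the largest jump between consecutive ionization energies: IE4/IE3 ≈ 4.2, far larger than any earlier ratio.
That jump marks the point where a core electron is being removed. So the atom has 3 valence electrons.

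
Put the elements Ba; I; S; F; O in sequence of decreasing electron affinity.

F > I > S > O > Ba

O is in period 2, group 16; F is in period 2, group 17; S is in period 3, group 16; I is in period 5, group 17; Ba is in period 6, group 2.
Adding an electron releases more energy for atoms nearer the top right (short of the noble gases).
These span different periods and groups, so the two trends combine.
O > Ba: relative to Ba, both the across-period and down-group shifts push O's electron affinity up.
S > O: this pair runs against the simple trend — see the exception note.
I > S: the two effects oppose for this pair; the across-period effect wins (295 vs 200 kJ/mol).
F > I: they share group 17; the group trend gives F the larger value.
Note the exception: S has a higher electron affinity than O, contrary to the simple trend — the compact 2p subshell of O repels the added electron more than S's larger 3p does.
For reference (kJ/mol): O 141, F 328, S 200, I 295, Ba 14.
So from highest to lowest: F > I > S > O > Ba.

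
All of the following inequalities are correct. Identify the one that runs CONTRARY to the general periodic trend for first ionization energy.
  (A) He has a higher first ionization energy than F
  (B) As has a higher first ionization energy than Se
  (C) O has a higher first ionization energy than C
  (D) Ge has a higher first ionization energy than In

The general trend: first ionization energy increases across a period and decreases down a group.
(A) He (period 1, group 18) vs F (period 2, group 17): the stated order agrees with the simple trend.
(B) As (period 4, group 15) vs Se (period 4, group 16): the stated order contradicts the simple trend.
(C) O (period 2, group 16) vs C (period 2, group 14): the stated order agrees with the simple trend.
(D) Ge (period 4, group 14) vs In (period 5, group 13): the stated order agrees with the simple trend.
The exception is (B): Se (4p⁴) ionizes more easily than half-filled As (4p³).

(B)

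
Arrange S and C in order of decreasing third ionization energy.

C > S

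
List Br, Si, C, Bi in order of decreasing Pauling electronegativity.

Atoms toward the upper right of the periodic table pull bonding electrons most strongly.
These span different periods and groups, so the two trends combine.
Bi > Si: period and group pull opposite ways; the across-period shift dominates (2.02 vs 1.90).
C > Bi: the two effects oppose for this pair; the down-group effect wins (2.55 vs 2.02).
Br > C: period and group pull opposite ways; the across-period shift dominates (2.96 vs 2.55).
Tabulated electronegativity (Pauling): C 2.55, Si 1.90, Br 2.96, Bi 2.02.
So from highest to lowest: Br > C > Bi > Si.

Br > C > Bi > Si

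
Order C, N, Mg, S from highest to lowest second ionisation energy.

N > C > S > Mg

IE_2 is the cost of taking one more electron from the +1 cation: C⁺ still has 3 valence electrons; N⁺ still has 4 valence electrons; Mg⁺ still has 1 valence electron; S⁺ still has 5 valence electrons.
All are still removing valence electrons, so compare the +1 ions as you would atoms: IE_2 generally rises across a period (higher Z_eff) and falls down a group (larger shell), subject to the usual subshell exceptions.
Valence configurations: C⁺ [He]2s²2p¹, N⁺ [He]2s²2p², Mg⁺ [Ne]3s¹, S⁺ [Ne]3s²3p³.
Approximate IE_2 values (kJ/mol): C 2353, N 2856, Mg 1451, S 2252.
So the second ionization energies run Mg < S < C < N.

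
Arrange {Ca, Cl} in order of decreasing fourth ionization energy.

Ca > Cl

The fourth ionization energy removes an electron from the +3 ion. For each element: Ca³⁺ is already 1 electron into the core; Cl³⁺ still has 4 valence electrons.
Core electrons are held far more tightly than valence electrons, so Ca tops the IE_4 order.
Approximate IE_4 values (kJ/mol): Ca 6491, Cl 5159.
Overall IE_4 order: Cl < Ca.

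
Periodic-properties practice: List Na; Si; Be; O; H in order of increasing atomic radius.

H, O, Be, Si, Na

Moving right in a period, electrons are added to the same shell under a stronger nuclear pull, so atoms get smaller; moving down, a new shell is opened and atoms get larger.
Neither a single period nor a single group — weigh both effects.
O > H: the two effects oppose for this pair; the down-group effect wins (63 vs 32 pm).
Be > O: both are in period 2; the period trend gives Be the larger value.
Si > Be: the two effects oppose for this pair; the down-group effect wins (116 vs 102 pm).
Na > Si: both are in period 3; the period trend gives Na the larger value.
Approximate values (pm): H 32, Be 102, O 63, Na 155, Si 116.
So from smallest to largest: H < O < Be < Si < Na.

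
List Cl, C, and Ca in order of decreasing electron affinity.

Atoms with high Z_eff and room in the valence shell (especially the halogens) have the most exothermic electron affinities.
Neither a single period nor a single group — weigh both effects.
C > Ca: both effects reinforce here, so C is clearly the higher of the two.
Cl > C: the two effects oppose for this pair; the across-period effect wins (349 vs 122 kJ/mol).
Tabulated electron affinity (kJ/mol): C 122, Cl 349, Ca 2.
So from highest to lowest: Cl > C > Ca.

Cl, C, Ca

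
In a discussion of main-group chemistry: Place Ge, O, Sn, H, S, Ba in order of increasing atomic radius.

H is in period 1, group 1; O is in period 2, group 16; S is in period 3, group 16; Ge is in period 4, group 14; Sn is in period 5, group 14; Ba is in period 6, group 2.
Radius decreases left→right (rising Z_eff, same n) and increases top→bottom (higher n).
Neither a single period nor a single group — weigh both effects.
O > H: period and group pull opposite ways; the down-group shift dominates (63 vs 32 pm).
S > O: S sits below O in group 16, so the down-group effect alone puts S larger.
Ge > S: both effects reinforce here, so Ge is clearly the larger of the two.
Sn > Ge: they share group 14; the group trend gives Sn the larger value.
Ba > Sn: relative to Sn, both the across-period and down-group shifts push Ba's atomic radius up.
Tabulated atomic radius (pm): H 32, O 63, S 103, Ge 121, Sn 140, Ba 196.
So from smallest to largest: H < O < S < Ge < Sn < Ba.

H, O, S, Ge, Sn, Ba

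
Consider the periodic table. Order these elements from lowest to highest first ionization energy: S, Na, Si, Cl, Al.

Na < Al < Si < S < Cl

Na is in period 3, group 1; Al is in period 3, group 13; Si is in period 3, group 14; S is in period 3, group 16; Cl is in period 3, group 17.
IE₁ increases left→right with effective nuclear charge and decreases top→bottom as the valence shell moves farther out.
All lie in period 3, so first ionization energy increases left to right.
So from lowest to highest: Na < Al < Si < S < Cl.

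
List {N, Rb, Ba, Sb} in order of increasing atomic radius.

N, Sb, Ba, Rb

N is in period 2, group 15; Rb is in period 5, group 1; Sb is in period 5, group 15; Ba is in period 6, group 2.
Moving right in a period, electrons are added to the same shell under a stronger nuclear pull, so atoms get smaller; moving down, a new shell is opened and atoms get larger.
These span different periods and groups, so the two trends combine.
Sb > N: Sb sits below N in group 15, so the down-group effect alone puts Sb larger.
Ba > Sb: relative to Sb, both the across-period and down-group shifts push Ba's atomic radius up.
Rb > Ba: the two effects oppose for this pair; the across-period effect wins (210 vs 196 pm).
Tabulated atomic radius (pm): N 71, Rb 210, Sb 140, Ba 196.
So from smallest to largest: N < Sb < Ba < Rb.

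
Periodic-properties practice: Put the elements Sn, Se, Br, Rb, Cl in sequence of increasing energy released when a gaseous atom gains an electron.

Rb, Sn, Se, Br, Cl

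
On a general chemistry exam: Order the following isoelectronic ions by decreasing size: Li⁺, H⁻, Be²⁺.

All of these have 2 electrons, so size is governed by nuclear charge alone: the more protons, the stronger the pull on the same electron cloud, and the smaller the ion.
Nuclear charges: Be²⁺ (Z=4), Li⁺ (Z=3), H⁻ (Z=1).
Largest to smallest: H⁻ > Li⁺ > Be²⁺.

H⁻ > Li⁺ > Be²⁺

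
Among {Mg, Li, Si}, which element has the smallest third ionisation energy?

Si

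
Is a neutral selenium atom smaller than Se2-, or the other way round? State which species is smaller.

Forming Se2- adds 2 electrons to Se. More electron–electron repulsion in the same shell, with unchanged nuclear charge, lets the cloud expand.
An anion is larger than its parent atom: Se2- > Se.

Se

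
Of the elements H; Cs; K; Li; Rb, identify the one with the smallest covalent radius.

Across a period the added protons contract the valence shell; down a group each new principal shell makes the atom larger.
All are in group 1, so atomic radius increases down the group.
The smallest covalent radius among these belongs to H.

H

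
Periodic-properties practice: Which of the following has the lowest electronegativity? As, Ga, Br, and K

K

EN rises left→right (higher Z_eff, smaller atoms) and falls top→bottom (larger, more shielded atoms).
All lie in period 4, so electronegativity increases left to right.
The lowest electronegativity among these belongs to K.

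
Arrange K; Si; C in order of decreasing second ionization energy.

K, C, Si

IE_2 is the cost of taking one more electron from the +1 cation: K⁺ is the bare [Ar] core; Si⁺ still has 3 valence electrons; C⁺ still has 3 valence electrons.
Pulling an electron out of a noble-gas core costs far more than removing a remaining valence electron, so K sits at the high end of IE_2.
Valence configurations: Si⁺ [Ne]3s²3p¹, C⁺ [He]2s²2p¹.
Approximate IE_2 values (kJ/mol): K 3052, Si 1577, C 2353.
Putting it together, IE_2: Si < C < K.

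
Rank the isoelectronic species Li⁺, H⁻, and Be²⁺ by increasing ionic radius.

Be²⁺ < Li⁺ < H⁻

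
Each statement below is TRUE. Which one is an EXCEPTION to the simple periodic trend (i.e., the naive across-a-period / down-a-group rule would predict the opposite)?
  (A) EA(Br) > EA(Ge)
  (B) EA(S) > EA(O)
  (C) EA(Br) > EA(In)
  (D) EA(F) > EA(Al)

(B)

The general trend: electron affinity increases across a period and decreases down a group.
(A) Br (period 4, group 17) vs Ge (period 4, group 14): the stated order agrees with the simple trend.
(B) S (period 3, group 16) vs O (period 2, group 16): the stated order contradicts the simple trend.
(C) Br (period 4, group 17) vs In (period 5, group 13): the stated order agrees with the simple trend.
(D) F (period 2, group 17) vs Al (period 3, group 13): the stated order agrees with the simple trend.
The exception is (B): the compact 2p subshell of O repels the added electron more than S's larger 3p does.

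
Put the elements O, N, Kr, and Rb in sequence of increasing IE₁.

Rb < O < Kr < N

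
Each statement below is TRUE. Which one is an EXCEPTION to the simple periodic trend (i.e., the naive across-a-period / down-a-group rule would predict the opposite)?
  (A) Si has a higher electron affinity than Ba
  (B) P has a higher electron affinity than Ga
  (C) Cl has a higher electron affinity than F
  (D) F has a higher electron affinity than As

The general trend: electron affinity increases across a period and decreases down a group.
(A) Si (period 3, group 14) vs Ba (period 6, group 2): the stated order agrees with the simple trend.
(B) P (period 3, group 15) vs Ga (period 4, group 13): the stated order agrees with the simple trend.
(C) Cl (period 3, group 17) vs F (period 2, group 17): the stated order contradicts the simple trend.
(D) F (period 2, group 17) vs As (period 4, group 15): the stated order agrees with the simple trend.
The exception is (C): F's small 2p subshell makes the incoming electron feel strong e⁻–e⁻ repulsion, so Cl actually releases more energy on gaining an electron.

(C)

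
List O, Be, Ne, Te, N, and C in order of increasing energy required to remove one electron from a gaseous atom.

Te < Be < C < O < N < Ne

Be is in period 2, group 2; C is in period 2, group 14; N is in period 2, group 15; O is in period 2, group 16; Ne is in period 2, group 18; Te is in period 5, group 16.
Across a period the outer electron is held more tightly (higher IE₁); down a group it sits in a higher shell, more shielded, and comes off more easily.
Neither a single period nor a single group — weigh both effects.
Be > Te: the two effects oppose for this pair; the down-group effect wins (900 vs 869 kJ/mol).
C > Be: C lies to the right of Be in period 2, so the across-period effect alone puts C higher.
O > C: O lies to the right of C in period 2, so the across-period effect alone puts O higher.
N > O: this pair runs against the simple trend — see the exception note.
Ne > N: both are in period 2; the period trend gives Ne the larger value.
Note the exception: N has a higher first ionization energy than O, contrary to the simple trend — pairing an electron in O's 2p⁴ costs repulsion energy, so O ionizes more easily than half-filled N (2p³).
Tabulated first ionization energy (kJ/mol): Be 900, C 1086, N 1402, O 1314, Ne 2081, Te 869.
So from lowest to highest: Te < Be < C < O < N < Ne.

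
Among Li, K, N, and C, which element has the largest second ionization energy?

Li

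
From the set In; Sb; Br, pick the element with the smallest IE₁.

In

Br is in period 4, group 17; In is in period 5, group 13; Sb is in period 5, group 15.
First ionization energy rises across a period (greater Z_eff holds electrons more tightly) and falls down a group (valence electrons are farther from the nucleus).
Here both period and group differ, so the two effects have to be weighed against each other.
Sb > In: Sb lies to the right of In in period 5, so the across-period effect alone puts Sb higher.
Br > Sb: relative to Sb, both the across-period and down-group shifts push Br's first ionization energy up.
Approximate values (kJ/mol): Br 1140, In 558, Sb 831.
The smallest IE₁ among these belongs to In.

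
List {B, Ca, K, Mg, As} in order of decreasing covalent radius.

K > Ca > Mg > As > B

B is in period 2, group 13; Mg is in period 3, group 2; K is in period 4, group 1; Ca is in period 4, group 2; As is in period 4, group 15.
Across a period the added protons contract the valence shell; down a group each new principal shell makes the atom larger.
Neither a single period nor a single group — weigh both effects.
As > B: the two effects oppose for this pair; the down-group effect wins (121 vs 85 pm).
Mg > As: the two effects oppose for this pair; the across-period effect wins (139 vs 121 pm).
Ca > Mg: they share group 2; the group trend gives Ca the larger value.
K > Ca: K lies to the left of Ca in period 4, so the across-period effect alone puts K larger.
Tabulated atomic radius (pm): B 85, Mg 139, K 196, Ca 171, As 121.
So from largest to smallest: K > Ca > Mg > As > B.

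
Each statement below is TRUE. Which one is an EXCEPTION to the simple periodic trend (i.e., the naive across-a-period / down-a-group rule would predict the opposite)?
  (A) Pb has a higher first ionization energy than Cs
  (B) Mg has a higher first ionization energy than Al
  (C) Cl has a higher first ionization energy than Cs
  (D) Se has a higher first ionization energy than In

(B)

The general trend: first ionization energy increases across a period and decreases down a group.
(A) Pb (period 6, group 14) vs Cs (period 6, group 1): the stated order agrees with the simple trend.
(B) Mg (period 3, group 2) vs Al (period 3, group 13): the stated order contradicts the simple trend.
(C) Cl (period 3, group 17) vs Cs (period 6, group 1): the stated order agrees with the simple trend.
(D) Se (period 4, group 16) vs In (period 5, group 13): the stated order agrees with the simple trend.
The exception is (B): Al's single 3p electron is easier to remove than one from Mg's filled 3s².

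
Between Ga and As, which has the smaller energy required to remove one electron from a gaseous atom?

Ga

Ga is in period 4, group 13; As is in period 4, group 15.
Across a period the outer electron is held more tightly (higher IE₁); down a group it sits in a higher shell, more shielded, and comes off more easily.
All lie in period 4, so first ionization energy increases left to right.
So Ga has the smaller energy required to remove one electron from a gaseous atom (Ga < As).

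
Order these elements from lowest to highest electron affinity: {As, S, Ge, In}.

S is in period 3, group 16; Ge is in period 4, group 14; As is in period 4, group 15; In is in period 5, group 13.
Atoms with high Z_eff and room in the valence shell (especially the halogens) have the most exothermic electron affinities.
These span different periods and groups, so the two trends combine.
As > In: both effects reinforce here, so As is clearly the higher of the two.
Ge > As: this pair runs against the simple trend — see the exception note.
S > Ge: relative to Ge, both the across-period and down-group shifts push S's electron affinity up.
Note the exception: Ge has a higher electron affinity than As, contrary to the simple trend — adding an electron to As's half-filled 4p³ is unfavourable, so Ge (4p²) has the more exothermic EA.
Approximate values (kJ/mol): S 200, Ge 119, As 78, In 29.
So from lowest to highest: In < As < Ge < S.

In, As, Ge, S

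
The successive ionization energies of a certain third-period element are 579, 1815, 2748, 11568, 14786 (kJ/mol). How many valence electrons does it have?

3

Look for the largest jump between consecutive ionization energies: IE4/IE3 ≈ 4.2, far larger than any earlier ratio.
That jump marks the point where a core electron is being removed. So the atom has 3 valence electrons.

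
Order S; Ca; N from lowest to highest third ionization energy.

S < N < Ca

After 2 electrons have been removed, what remains? S²⁺ still has 4 valence electrons; Ca²⁺ is the bare [Ar] core; N²⁺ still has 3 valence electrons.
Pulling an electron out of a noble-gas core costs far more than removing a remaining valence electron, so Ca sits at the high end of IE_3.
Valence configurations: S²⁺ [Ne]3s²3p², N²⁺ [He]2s²2p¹.
Tabulated IE_3 (kJ/mol): S 3357, Ca 4912, N 4578.
Overall IE_3 order: S < N < Ca.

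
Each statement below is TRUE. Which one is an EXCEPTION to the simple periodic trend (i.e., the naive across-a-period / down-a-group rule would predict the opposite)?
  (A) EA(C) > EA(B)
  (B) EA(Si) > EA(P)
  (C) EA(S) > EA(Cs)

(B)

The general trend: electron affinity increases across a period and decreases down a group.
(A) C (period 2, group 14) vs B (period 2, group 13): the stated order agrees with the simple trend.
(B) Si (period 3, group 14) vs P (period 3, group 15): the stated order contradicts the simple trend.
(C) S (period 3, group 16) vs Cs (period 6, group 1): the stated order agrees with the simple trend.
The exception is (B): adding an electron to P's half-filled 3p³ is unfavourable, so Si (3p²) has the more exothermic EA.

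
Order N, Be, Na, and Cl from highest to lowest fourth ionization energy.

Be > Na > N > Cl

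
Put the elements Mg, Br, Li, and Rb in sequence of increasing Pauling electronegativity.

Rb < Li < Mg < Br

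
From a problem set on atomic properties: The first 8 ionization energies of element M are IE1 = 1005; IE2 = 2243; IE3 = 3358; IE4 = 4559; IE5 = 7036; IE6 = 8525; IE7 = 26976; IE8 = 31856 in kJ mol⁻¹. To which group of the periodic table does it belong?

Group 16

Look for the largest jump between consecutive ionization energies: IE7/IE6 ≈ 3.2, far larger than any earlier ratio.
That jump marks the point where a core electron is being removed. So the atom has 6 valence electrons.
A main-group element with 6 valence electrons is in group 16.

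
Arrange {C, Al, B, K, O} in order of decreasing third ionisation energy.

O, C, K, B, Al

Consider each +2 ion: C²⁺ still has 2 valence electrons; Al²⁺ still has 1 valence electron; B²⁺ still has 1 valence electron; K²⁺ is already 1 electron into the core; O²⁺ still has 4 valence electrons.
Usually core removal costs more than valence removal, but here the competition is close: a tightly held n=2 valence electron can cost more to remove than an n=3 core electron, so the actual values have to decide it.
Valence configurations: C²⁺ [He]2s², Al²⁺ [Ne]3s¹, B²⁺ [He]2s¹, O²⁺ [He]2s²2p².
Approximate IE_3 values (kJ/mol): C 4620, Al 2745, B 3660, K 4420, O 5300.
Putting it together, IE_3: Al < B < K < C < O.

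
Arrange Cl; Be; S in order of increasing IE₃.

S < Cl < Be

Consider each +2 ion: Cl²⁺ still has 5 valence electrons; Be²⁺ is the bare [He] core; S²⁺ still has 4 valence electrons.
Breaking into a closed-shell core is much more expensive than removing a leftover valence electron — Be has the largest IE_3 here.
Valence configurations: Cl²⁺ [Ne]3s²3p³, S²⁺ [Ne]3s²3p².
Tabulated IE_3 (kJ/mol): Cl 3822, Be 14849, S 3357.
Overall IE_3 order: S < Cl < Be.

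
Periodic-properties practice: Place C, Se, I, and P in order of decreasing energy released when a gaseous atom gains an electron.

C is in period 2, group 14; P is in period 3, group 15; Se is in period 4, group 16; I is in period 5, group 17.
Adding an electron releases more energy for atoms nearer the top right (short of the noble gases).
These sit on a diagonal, where the across-period and down-group effects partly cancel.
C > P: period and group pull opposite ways; the down-group shift dominates (122 vs 72 kJ/mol).
Se > C: period and group pull opposite ways; the across-period shift dominates (195 vs 122 kJ/mol).
I > Se: period and group pull opposite ways; the across-period shift dominates (295 vs 195 kJ/mol).
Approximate values (kJ/mol): C 122, P 72, Se 195, I 295.
So from highest to lowest: I > Se > C > P.

I > Se > C > P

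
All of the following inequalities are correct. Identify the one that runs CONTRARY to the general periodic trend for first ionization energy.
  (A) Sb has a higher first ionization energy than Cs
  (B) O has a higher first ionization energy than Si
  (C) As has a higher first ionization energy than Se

(C)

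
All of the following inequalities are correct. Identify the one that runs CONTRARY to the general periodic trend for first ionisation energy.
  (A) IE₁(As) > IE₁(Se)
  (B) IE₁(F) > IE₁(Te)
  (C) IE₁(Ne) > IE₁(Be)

The general trend: first ionisation energy increases across a period and decreases down a group.
(A) As (period 4, group 15) vs Se (period 4, group 16): the stated order contradicts the simple trend.
(B) F (period 2, group 17) vs Te (period 5, group 16): the stated order agrees with the simple trend.
(C) Ne (period 2, group 18) vs Be (period 2, group 2): the stated order agrees with the simple trend.
The exception is (A): Se (4p⁴) ionizes more easily than half-filled As (4p³).

(A)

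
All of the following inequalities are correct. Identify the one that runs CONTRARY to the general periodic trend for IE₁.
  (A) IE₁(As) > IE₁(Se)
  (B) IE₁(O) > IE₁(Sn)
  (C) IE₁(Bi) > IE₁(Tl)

The general trend: IE₁ increases across a period and decreases down a group.
(A) As (period 4, group 15) vs Se (period 4, group 16): the stated order contradicts the simple trend.
(B) O (period 2, group 16) vs Sn (period 5, group 14): the stated order agrees with the simple trend.
(C) Bi (period 6, group 15) vs Tl (period 6, group 13): the stated order agrees with the simple trend.
The exception is (A): Se (4p⁴) ionizes more easily than half-filled As (4p³).

(A)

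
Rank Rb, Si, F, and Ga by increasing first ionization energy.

Rb, Ga, Si, F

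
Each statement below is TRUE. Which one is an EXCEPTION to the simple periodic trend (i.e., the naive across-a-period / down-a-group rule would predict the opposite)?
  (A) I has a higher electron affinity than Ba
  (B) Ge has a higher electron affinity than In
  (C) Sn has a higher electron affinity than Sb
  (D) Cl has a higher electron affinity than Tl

The general trend: electron affinity increases across a period and decreases down a group.
(A) I (period 5, group 17) vs Ba (period 6, group 2): the stated order agrees with the simple trend.
(B) Ge (period 4, group 14) vs In (period 5, group 13): the stated order agrees with the simple trend.
(C) Sn (period 5, group 14) vs Sb (period 5, group 15): the stated order contradicts the simple trend.
(D) Cl (period 3, group 17) vs Tl (period 6, group 13): the stated order agrees with the simple trend.
The exception is (C): adding an electron to Sb's half-filled 5p³ is unfavourable, so Sn has the more exothermic EA.

(C)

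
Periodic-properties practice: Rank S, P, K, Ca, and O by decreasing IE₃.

O > Ca > K > S > P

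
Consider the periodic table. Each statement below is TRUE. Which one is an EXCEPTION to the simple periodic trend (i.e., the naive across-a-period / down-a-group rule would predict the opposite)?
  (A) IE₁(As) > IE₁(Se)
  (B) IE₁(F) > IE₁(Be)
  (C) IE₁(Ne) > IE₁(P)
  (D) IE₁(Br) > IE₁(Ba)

(A)

The general trend: first ionization energy increases across a period and decreases down a group.
(A) As (period 4, group 15) vs Se (period 4, group 16): the stated order contradicts the simple trend.
(B) F (period 2, group 17) vs Be (period 2, group 2): the stated order agrees with the simple trend.
(C) Ne (period 2, group 18) vs P (period 3, group 15): the stated order agrees with the simple trend.
(D) Br (period 4, group 17) vs Ba (period 6, group 2): the stated order agrees with the simple trend.
The exception is (A): Se (4p⁴) ionizes more easily than half-filled As (4p³).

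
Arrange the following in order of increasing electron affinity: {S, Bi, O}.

Adding an electron releases more energy for atoms nearer the top right (short of the noble gases).
Neither a single period nor a single group — weigh both effects.
O > Bi: relative to Bi, both the across-period and down-group shifts push O's electron affinity up.
S > O: this pair runs against the simple trend — see the exception note.
Note the exception: S has a higher electron affinity than O, contrary to the simple trend — the compact 2p subshell of O repels the added electron more than S's larger 3p does.
Approximate values (kJ/mol): O 141, S 200, Bi 91.
So from lowest to highest: Bi < O < S.

Bi < O < S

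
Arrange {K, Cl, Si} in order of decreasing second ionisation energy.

K > Cl > Si

Consider each +1 ion: K⁺ is the bare [Ar] core; Cl⁺ still has 6 valence electrons; Si⁺ still has 3 valence electrons.
Core electrons are held far more tightly than valence electrons, so K tops the IE_2 order.
Valence configurations: Cl⁺ [Ne]3s²3p⁴, Si⁺ [Ne]3s²3p¹.
The numbers (kJ/mol): K 3052, Cl 2298, Si 1577.
Hence IE_2: Si < Cl < K.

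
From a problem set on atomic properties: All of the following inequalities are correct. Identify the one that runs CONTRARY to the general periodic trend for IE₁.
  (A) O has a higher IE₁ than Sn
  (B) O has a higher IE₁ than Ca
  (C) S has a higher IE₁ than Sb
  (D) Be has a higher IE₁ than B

(D)

The general trend: IE₁ increases across a period and decreases down a group.
(A) O (period 2, group 16) vs Sn (period 5, group 14): the stated order agrees with the simple trend.
(B) O (period 2, group 16) vs Ca (period 4, group 2): the stated order agrees with the simple trend.
(C) S (period 3, group 16) vs Sb (period 5, group 15): the stated order agrees with the simple trend.
(D) Be (period 2, group 2) vs B (period 2, group 13): the stated order contradicts the simple trend.
The exception is (D): removing B's lone 2p electron is easier than breaking Be's filled 2s².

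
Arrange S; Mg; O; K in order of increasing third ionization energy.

S, K, O, Mg

IE_3 is the cost of taking one more electron from the +2 cation: S²⁺ still has 4 valence electrons; Mg²⁺ is the bare [Ne] core; O²⁺ still has 4 valence electrons; K²⁺ is already 1 electron into the core.
Usually core removal costs more than valence removal, but here the competition is close: a tightly held n=2 valence electron can cost more to remove than an n=3 core electron, so the actual values have to decide it.
Valence configurations: S²⁺ [Ne]3s²3p², O²⁺ [He]2s²2p².
The numbers (kJ/mol): S 3357, Mg 7733, O 5300, K 4420.
So the third ionization energies run S < K < O < Mg.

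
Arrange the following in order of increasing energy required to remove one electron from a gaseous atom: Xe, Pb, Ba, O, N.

Ba < Pb < Xe < O < N

N is in period 2, group 15; O is in period 2, group 16; Xe is in period 5, group 18; Ba is in period 6, group 2; Pb is in period 6, group 14.
Removing the outermost electron gets harder across a period and easier down a group.
These span different periods and groups, so the two trends combine.
Pb > Ba: both are in period 6; the period trend gives Pb the larger value.
Xe > Pb: relative to Pb, both the across-period and down-group shifts push Xe's first ionization energy up.
O > Xe: period and group pull opposite ways; the down-group shift dominates (1314 vs 1170 kJ/mol).
N > O: this pair runs against the simple trend — see the exception note.
Note the exception: N has a higher first ionization energy than O, contrary to the simple trend — pairing an electron in O's 2p⁴ costs repulsion energy, so O ionizes more easily than half-filled N (2p³).
Approximate values (kJ/mol): N 1402, O 1314, Xe 1170, Ba 503, Pb 716.
So from lowest to highest: Ba < Pb < Xe < O < N.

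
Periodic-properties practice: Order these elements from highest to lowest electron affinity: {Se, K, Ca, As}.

Se > As > K > Ca

Electron affinity generally becomes more exothermic across a period toward the halogens and less exothermic down a group.
All lie in period 4; the across-period trend (electron affinity increases left to right) applies, with the exception below.
Note the exception: K has a higher electron affinity than Ca, contrary to the simple trend — adding an electron to Ca (ns²) has to open a new, higher-energy np subshell, which is unfavourable.
For reference (kJ/mol): K 48, Ca 2, As 78, Se 195.
So from highest to lowest: Se > As > K > Ca.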